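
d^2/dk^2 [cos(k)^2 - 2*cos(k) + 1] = 2*cos(k) - 2*cos(2*k)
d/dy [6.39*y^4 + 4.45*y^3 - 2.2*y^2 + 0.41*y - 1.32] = 25.56*y^3 + 13.35*y^2 - 4.4*y + 0.41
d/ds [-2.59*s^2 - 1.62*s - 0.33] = -5.18*s - 1.62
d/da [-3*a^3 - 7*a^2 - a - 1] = -9*a^2 - 14*a - 1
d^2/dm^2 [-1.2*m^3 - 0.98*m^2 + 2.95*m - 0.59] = -7.2*m - 1.96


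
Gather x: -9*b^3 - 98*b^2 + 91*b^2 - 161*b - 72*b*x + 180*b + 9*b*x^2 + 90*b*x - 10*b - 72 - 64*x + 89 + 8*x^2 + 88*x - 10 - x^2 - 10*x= -9*b^3 - 7*b^2 + 9*b + x^2*(9*b + 7) + x*(18*b + 14) + 7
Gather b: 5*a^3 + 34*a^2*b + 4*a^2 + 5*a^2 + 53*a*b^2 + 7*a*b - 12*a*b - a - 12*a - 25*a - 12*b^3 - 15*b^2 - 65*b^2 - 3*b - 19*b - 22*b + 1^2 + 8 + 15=5*a^3 + 9*a^2 - 38*a - 12*b^3 + b^2*(53*a - 80) + b*(34*a^2 - 5*a - 44) + 24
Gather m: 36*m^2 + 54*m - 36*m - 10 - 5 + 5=36*m^2 + 18*m - 10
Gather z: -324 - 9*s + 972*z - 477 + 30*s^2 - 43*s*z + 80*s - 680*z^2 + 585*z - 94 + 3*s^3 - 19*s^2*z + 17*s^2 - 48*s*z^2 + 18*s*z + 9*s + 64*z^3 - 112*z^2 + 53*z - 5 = 3*s^3 + 47*s^2 + 80*s + 64*z^3 + z^2*(-48*s - 792) + z*(-19*s^2 - 25*s + 1610) - 900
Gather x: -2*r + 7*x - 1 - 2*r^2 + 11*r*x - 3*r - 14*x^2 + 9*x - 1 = -2*r^2 - 5*r - 14*x^2 + x*(11*r + 16) - 2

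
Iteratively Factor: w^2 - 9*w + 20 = (w - 5)*(w - 4)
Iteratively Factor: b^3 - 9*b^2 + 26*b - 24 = (b - 3)*(b^2 - 6*b + 8) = (b - 4)*(b - 3)*(b - 2)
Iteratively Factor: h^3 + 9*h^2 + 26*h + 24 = (h + 3)*(h^2 + 6*h + 8) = (h + 3)*(h + 4)*(h + 2)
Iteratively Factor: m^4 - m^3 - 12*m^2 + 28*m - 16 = (m - 2)*(m^3 + m^2 - 10*m + 8) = (m - 2)^2*(m^2 + 3*m - 4) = (m - 2)^2*(m - 1)*(m + 4)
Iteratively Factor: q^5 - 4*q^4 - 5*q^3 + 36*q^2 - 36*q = (q - 2)*(q^4 - 2*q^3 - 9*q^2 + 18*q) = q*(q - 2)*(q^3 - 2*q^2 - 9*q + 18) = q*(q - 2)*(q + 3)*(q^2 - 5*q + 6) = q*(q - 3)*(q - 2)*(q + 3)*(q - 2)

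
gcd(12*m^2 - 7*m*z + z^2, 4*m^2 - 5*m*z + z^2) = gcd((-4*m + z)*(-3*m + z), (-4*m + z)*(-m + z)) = -4*m + z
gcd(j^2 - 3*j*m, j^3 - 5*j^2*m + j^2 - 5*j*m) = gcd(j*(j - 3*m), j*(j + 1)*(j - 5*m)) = j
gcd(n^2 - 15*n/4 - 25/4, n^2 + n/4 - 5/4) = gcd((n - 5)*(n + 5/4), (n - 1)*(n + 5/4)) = n + 5/4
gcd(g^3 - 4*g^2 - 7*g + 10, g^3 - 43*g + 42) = g - 1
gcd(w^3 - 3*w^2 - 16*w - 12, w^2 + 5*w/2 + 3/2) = w + 1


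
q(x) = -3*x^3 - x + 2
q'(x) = -9*x^2 - 1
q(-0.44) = 2.70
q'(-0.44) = -2.74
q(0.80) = -0.34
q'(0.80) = -6.76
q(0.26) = 1.69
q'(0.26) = -1.61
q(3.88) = -177.11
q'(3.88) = -136.49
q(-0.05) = 2.05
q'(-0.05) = -1.02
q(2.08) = -27.08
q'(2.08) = -39.94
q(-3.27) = 110.17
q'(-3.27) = -97.24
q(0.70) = 0.27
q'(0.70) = -5.41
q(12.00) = -5194.00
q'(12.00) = -1297.00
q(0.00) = 2.00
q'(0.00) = -1.00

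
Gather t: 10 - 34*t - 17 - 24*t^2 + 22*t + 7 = -24*t^2 - 12*t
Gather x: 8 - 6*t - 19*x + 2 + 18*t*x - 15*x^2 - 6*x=-6*t - 15*x^2 + x*(18*t - 25) + 10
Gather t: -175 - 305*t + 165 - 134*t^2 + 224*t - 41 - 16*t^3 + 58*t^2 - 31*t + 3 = -16*t^3 - 76*t^2 - 112*t - 48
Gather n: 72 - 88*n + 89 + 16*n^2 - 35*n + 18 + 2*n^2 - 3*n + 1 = 18*n^2 - 126*n + 180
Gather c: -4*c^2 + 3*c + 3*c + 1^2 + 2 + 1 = -4*c^2 + 6*c + 4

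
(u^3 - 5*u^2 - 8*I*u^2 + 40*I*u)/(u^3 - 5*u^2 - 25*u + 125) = u*(u - 8*I)/(u^2 - 25)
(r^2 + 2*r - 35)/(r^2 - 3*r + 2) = (r^2 + 2*r - 35)/(r^2 - 3*r + 2)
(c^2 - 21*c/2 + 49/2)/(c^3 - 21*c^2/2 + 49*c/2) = 1/c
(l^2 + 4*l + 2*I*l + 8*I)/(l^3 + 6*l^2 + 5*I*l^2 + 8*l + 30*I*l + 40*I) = (l + 2*I)/(l^2 + l*(2 + 5*I) + 10*I)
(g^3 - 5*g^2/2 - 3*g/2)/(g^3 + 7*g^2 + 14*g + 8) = g*(2*g^2 - 5*g - 3)/(2*(g^3 + 7*g^2 + 14*g + 8))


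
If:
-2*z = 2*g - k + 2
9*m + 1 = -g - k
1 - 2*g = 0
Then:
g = 1/2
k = 2*z + 3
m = -2*z/9 - 1/2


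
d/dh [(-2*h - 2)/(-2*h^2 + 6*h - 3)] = 2*(-2*h^2 - 4*h + 9)/(4*h^4 - 24*h^3 + 48*h^2 - 36*h + 9)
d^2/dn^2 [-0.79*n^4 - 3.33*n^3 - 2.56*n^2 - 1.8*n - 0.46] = -9.48*n^2 - 19.98*n - 5.12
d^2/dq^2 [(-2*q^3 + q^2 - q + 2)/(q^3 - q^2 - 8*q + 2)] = 2*(-q^6 - 51*q^5 + 63*q^4 - 179*q^3 + 72*q^2 + 6*q + 120)/(q^9 - 3*q^8 - 21*q^7 + 53*q^6 + 156*q^5 - 282*q^4 - 404*q^3 + 372*q^2 - 96*q + 8)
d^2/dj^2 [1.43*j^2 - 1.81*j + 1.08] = 2.86000000000000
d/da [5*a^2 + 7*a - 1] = 10*a + 7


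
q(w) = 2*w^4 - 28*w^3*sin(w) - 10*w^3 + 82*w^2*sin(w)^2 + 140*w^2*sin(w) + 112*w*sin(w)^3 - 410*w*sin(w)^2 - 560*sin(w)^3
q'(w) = -28*w^3*cos(w) + 8*w^3 + 164*w^2*sin(w)*cos(w) - 84*w^2*sin(w) + 140*w^2*cos(w) - 30*w^2 + 336*w*sin(w)^2*cos(w) + 164*w*sin(w)^2 - 820*w*sin(w)*cos(w) + 280*w*sin(w) + 112*sin(w)^3 - 1680*sin(w)^2*cos(w) - 410*sin(w)^2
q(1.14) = -506.04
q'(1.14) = -598.75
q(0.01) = -0.00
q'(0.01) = -0.25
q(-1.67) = 1184.34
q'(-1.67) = 138.20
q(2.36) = -136.24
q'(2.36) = 632.80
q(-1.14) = 804.94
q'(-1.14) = -1292.04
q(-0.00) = 0.00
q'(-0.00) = 0.00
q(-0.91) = 501.34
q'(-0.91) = -1281.43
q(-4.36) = 8308.50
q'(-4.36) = -7707.59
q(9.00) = 2625.99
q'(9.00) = 7666.25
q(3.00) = -47.30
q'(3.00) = -388.43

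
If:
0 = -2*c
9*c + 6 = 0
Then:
No Solution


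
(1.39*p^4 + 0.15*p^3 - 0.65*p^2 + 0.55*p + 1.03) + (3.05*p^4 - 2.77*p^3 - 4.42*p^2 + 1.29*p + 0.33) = 4.44*p^4 - 2.62*p^3 - 5.07*p^2 + 1.84*p + 1.36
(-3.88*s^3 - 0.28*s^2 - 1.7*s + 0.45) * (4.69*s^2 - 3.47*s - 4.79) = -18.1972*s^5 + 12.1504*s^4 + 11.5838*s^3 + 9.3507*s^2 + 6.5815*s - 2.1555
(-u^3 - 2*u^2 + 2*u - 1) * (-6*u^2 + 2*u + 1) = 6*u^5 + 10*u^4 - 17*u^3 + 8*u^2 - 1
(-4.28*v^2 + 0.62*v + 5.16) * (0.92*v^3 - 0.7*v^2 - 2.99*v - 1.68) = -3.9376*v^5 + 3.5664*v^4 + 17.1104*v^3 + 1.7246*v^2 - 16.47*v - 8.6688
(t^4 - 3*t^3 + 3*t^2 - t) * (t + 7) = t^5 + 4*t^4 - 18*t^3 + 20*t^2 - 7*t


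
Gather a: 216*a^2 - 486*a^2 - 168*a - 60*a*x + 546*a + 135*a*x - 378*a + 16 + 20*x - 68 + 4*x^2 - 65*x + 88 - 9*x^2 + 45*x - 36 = -270*a^2 + 75*a*x - 5*x^2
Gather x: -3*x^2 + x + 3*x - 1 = -3*x^2 + 4*x - 1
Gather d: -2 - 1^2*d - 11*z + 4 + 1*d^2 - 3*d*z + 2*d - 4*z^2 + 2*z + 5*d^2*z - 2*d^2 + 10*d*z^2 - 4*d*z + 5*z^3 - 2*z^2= d^2*(5*z - 1) + d*(10*z^2 - 7*z + 1) + 5*z^3 - 6*z^2 - 9*z + 2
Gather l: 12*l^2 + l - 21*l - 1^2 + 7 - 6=12*l^2 - 20*l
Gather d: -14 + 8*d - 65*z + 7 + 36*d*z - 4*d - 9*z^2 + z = d*(36*z + 4) - 9*z^2 - 64*z - 7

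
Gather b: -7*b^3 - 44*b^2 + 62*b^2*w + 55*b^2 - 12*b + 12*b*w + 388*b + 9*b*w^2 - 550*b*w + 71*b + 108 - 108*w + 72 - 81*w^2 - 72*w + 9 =-7*b^3 + b^2*(62*w + 11) + b*(9*w^2 - 538*w + 447) - 81*w^2 - 180*w + 189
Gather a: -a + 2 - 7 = -a - 5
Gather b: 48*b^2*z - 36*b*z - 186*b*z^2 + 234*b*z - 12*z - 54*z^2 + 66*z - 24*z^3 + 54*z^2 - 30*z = 48*b^2*z + b*(-186*z^2 + 198*z) - 24*z^3 + 24*z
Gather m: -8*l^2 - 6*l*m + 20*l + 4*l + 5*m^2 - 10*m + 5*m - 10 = -8*l^2 + 24*l + 5*m^2 + m*(-6*l - 5) - 10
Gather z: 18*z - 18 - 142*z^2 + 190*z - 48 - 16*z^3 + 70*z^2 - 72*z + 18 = -16*z^3 - 72*z^2 + 136*z - 48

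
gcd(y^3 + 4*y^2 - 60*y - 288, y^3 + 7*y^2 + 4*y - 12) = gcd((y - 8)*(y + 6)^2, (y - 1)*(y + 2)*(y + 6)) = y + 6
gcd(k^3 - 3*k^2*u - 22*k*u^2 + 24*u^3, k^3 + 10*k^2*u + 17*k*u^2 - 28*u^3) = -k^2 - 3*k*u + 4*u^2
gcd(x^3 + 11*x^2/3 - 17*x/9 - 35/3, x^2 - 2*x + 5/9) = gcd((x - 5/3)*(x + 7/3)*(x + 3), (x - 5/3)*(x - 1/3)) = x - 5/3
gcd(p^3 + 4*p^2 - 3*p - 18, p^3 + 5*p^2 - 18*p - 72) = p + 3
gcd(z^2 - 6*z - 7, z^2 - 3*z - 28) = z - 7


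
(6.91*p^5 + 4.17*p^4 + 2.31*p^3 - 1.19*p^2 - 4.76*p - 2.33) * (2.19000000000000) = 15.1329*p^5 + 9.1323*p^4 + 5.0589*p^3 - 2.6061*p^2 - 10.4244*p - 5.1027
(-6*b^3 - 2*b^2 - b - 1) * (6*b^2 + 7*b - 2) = -36*b^5 - 54*b^4 - 8*b^3 - 9*b^2 - 5*b + 2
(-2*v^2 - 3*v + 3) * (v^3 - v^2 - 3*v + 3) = -2*v^5 - v^4 + 12*v^3 - 18*v + 9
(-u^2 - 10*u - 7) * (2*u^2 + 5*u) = -2*u^4 - 25*u^3 - 64*u^2 - 35*u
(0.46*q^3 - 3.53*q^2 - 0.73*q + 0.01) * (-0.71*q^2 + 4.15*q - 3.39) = -0.3266*q^5 + 4.4153*q^4 - 15.6906*q^3 + 8.9301*q^2 + 2.5162*q - 0.0339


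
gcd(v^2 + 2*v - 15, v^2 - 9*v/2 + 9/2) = v - 3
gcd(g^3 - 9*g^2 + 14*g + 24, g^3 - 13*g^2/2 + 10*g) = g - 4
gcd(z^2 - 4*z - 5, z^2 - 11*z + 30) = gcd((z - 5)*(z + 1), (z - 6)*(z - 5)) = z - 5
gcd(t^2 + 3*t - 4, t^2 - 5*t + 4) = t - 1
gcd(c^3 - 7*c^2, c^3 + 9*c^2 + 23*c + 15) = 1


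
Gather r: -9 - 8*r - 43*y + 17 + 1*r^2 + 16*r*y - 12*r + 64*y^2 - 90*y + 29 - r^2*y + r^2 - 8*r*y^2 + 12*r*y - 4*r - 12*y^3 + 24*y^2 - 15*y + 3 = r^2*(2 - y) + r*(-8*y^2 + 28*y - 24) - 12*y^3 + 88*y^2 - 148*y + 40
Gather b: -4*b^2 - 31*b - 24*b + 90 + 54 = -4*b^2 - 55*b + 144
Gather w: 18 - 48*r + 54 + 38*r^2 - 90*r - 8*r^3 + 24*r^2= -8*r^3 + 62*r^2 - 138*r + 72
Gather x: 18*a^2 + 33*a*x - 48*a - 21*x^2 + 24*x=18*a^2 - 48*a - 21*x^2 + x*(33*a + 24)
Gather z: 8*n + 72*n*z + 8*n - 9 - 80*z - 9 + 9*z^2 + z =16*n + 9*z^2 + z*(72*n - 79) - 18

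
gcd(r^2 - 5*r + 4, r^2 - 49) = 1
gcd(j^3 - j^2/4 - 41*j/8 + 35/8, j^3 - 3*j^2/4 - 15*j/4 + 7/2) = j^2 - 11*j/4 + 7/4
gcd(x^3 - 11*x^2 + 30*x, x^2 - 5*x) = x^2 - 5*x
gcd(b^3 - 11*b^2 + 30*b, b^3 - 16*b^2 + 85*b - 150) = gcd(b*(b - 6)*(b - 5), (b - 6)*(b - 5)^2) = b^2 - 11*b + 30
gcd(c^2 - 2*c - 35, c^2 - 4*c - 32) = 1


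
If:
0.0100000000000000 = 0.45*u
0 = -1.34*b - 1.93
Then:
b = -1.44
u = 0.02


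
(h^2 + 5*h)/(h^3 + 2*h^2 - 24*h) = (h + 5)/(h^2 + 2*h - 24)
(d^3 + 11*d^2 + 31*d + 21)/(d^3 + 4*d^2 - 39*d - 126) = (d + 1)/(d - 6)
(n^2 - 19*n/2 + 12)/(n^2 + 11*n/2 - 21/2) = (n - 8)/(n + 7)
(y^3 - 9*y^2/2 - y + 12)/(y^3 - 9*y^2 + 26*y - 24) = (y + 3/2)/(y - 3)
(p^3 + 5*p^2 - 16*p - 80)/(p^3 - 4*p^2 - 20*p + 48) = (p^2 + p - 20)/(p^2 - 8*p + 12)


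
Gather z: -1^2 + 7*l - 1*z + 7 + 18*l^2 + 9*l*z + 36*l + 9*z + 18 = 18*l^2 + 43*l + z*(9*l + 8) + 24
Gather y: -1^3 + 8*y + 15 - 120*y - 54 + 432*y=320*y - 40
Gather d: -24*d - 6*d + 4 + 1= 5 - 30*d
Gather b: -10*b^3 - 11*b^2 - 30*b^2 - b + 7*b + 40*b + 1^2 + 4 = -10*b^3 - 41*b^2 + 46*b + 5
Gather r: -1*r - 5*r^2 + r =-5*r^2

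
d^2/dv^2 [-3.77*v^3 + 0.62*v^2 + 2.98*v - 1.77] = 1.24 - 22.62*v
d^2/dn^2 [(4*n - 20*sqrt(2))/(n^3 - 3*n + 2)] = 24*(3*(n - 5*sqrt(2))*(n^2 - 1)^2 + (-n^2 - n*(n - 5*sqrt(2)) + 1)*(n^3 - 3*n + 2))/(n^3 - 3*n + 2)^3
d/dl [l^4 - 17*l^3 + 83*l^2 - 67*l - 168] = 4*l^3 - 51*l^2 + 166*l - 67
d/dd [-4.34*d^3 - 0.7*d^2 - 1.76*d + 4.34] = -13.02*d^2 - 1.4*d - 1.76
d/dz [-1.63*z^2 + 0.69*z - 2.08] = 0.69 - 3.26*z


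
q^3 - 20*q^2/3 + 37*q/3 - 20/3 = (q - 4)*(q - 5/3)*(q - 1)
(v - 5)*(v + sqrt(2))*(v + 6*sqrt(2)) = v^3 - 5*v^2 + 7*sqrt(2)*v^2 - 35*sqrt(2)*v + 12*v - 60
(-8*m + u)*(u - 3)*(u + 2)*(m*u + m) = -8*m^2*u^3 + 56*m^2*u + 48*m^2 + m*u^4 - 7*m*u^2 - 6*m*u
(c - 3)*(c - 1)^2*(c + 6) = c^4 + c^3 - 23*c^2 + 39*c - 18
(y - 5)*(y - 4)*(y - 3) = y^3 - 12*y^2 + 47*y - 60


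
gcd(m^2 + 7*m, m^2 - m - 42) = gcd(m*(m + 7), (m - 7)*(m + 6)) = 1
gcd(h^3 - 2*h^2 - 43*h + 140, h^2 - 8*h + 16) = h - 4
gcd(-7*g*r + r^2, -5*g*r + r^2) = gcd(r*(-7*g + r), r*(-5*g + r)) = r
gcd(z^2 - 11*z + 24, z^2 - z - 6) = z - 3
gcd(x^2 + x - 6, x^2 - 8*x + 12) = x - 2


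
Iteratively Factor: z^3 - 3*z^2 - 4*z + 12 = (z - 3)*(z^2 - 4) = (z - 3)*(z + 2)*(z - 2)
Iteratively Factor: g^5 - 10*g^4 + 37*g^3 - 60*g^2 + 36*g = (g - 2)*(g^4 - 8*g^3 + 21*g^2 - 18*g) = g*(g - 2)*(g^3 - 8*g^2 + 21*g - 18) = g*(g - 3)*(g - 2)*(g^2 - 5*g + 6) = g*(g - 3)^2*(g - 2)*(g - 2)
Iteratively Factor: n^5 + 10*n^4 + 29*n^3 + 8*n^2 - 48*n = (n)*(n^4 + 10*n^3 + 29*n^2 + 8*n - 48) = n*(n - 1)*(n^3 + 11*n^2 + 40*n + 48) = n*(n - 1)*(n + 4)*(n^2 + 7*n + 12) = n*(n - 1)*(n + 3)*(n + 4)*(n + 4)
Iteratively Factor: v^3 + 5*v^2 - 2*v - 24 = (v + 4)*(v^2 + v - 6) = (v + 3)*(v + 4)*(v - 2)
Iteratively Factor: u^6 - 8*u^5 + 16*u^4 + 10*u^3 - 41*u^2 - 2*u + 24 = (u + 1)*(u^5 - 9*u^4 + 25*u^3 - 15*u^2 - 26*u + 24) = (u - 4)*(u + 1)*(u^4 - 5*u^3 + 5*u^2 + 5*u - 6) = (u - 4)*(u - 1)*(u + 1)*(u^3 - 4*u^2 + u + 6) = (u - 4)*(u - 1)*(u + 1)^2*(u^2 - 5*u + 6) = (u - 4)*(u - 3)*(u - 1)*(u + 1)^2*(u - 2)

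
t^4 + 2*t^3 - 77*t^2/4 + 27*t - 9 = (t - 2)*(t - 3/2)*(t - 1/2)*(t + 6)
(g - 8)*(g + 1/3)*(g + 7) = g^3 - 2*g^2/3 - 169*g/3 - 56/3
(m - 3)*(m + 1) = m^2 - 2*m - 3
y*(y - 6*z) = y^2 - 6*y*z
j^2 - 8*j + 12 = (j - 6)*(j - 2)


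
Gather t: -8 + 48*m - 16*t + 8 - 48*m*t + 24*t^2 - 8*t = 48*m + 24*t^2 + t*(-48*m - 24)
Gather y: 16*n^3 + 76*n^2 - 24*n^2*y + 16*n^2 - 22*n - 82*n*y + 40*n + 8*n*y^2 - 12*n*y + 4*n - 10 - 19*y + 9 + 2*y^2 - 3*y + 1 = 16*n^3 + 92*n^2 + 22*n + y^2*(8*n + 2) + y*(-24*n^2 - 94*n - 22)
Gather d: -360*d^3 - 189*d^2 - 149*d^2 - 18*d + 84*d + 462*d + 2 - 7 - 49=-360*d^3 - 338*d^2 + 528*d - 54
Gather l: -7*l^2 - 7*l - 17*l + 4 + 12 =-7*l^2 - 24*l + 16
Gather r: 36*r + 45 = 36*r + 45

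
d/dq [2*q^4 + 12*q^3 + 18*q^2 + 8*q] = 8*q^3 + 36*q^2 + 36*q + 8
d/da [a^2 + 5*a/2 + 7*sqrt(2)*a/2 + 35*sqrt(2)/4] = 2*a + 5/2 + 7*sqrt(2)/2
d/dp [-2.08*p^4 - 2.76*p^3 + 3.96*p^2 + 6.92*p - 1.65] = -8.32*p^3 - 8.28*p^2 + 7.92*p + 6.92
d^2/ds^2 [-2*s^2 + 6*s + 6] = -4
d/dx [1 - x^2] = -2*x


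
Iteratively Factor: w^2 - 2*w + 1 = (w - 1)*(w - 1)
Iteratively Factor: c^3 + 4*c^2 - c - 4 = (c + 1)*(c^2 + 3*c - 4) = (c - 1)*(c + 1)*(c + 4)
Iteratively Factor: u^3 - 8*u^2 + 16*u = (u - 4)*(u^2 - 4*u) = u*(u - 4)*(u - 4)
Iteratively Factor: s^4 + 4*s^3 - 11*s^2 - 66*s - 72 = (s + 2)*(s^3 + 2*s^2 - 15*s - 36) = (s + 2)*(s + 3)*(s^2 - s - 12) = (s - 4)*(s + 2)*(s + 3)*(s + 3)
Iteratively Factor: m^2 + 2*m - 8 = (m + 4)*(m - 2)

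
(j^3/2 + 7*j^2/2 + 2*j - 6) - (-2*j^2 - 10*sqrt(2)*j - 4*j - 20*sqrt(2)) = j^3/2 + 11*j^2/2 + 6*j + 10*sqrt(2)*j - 6 + 20*sqrt(2)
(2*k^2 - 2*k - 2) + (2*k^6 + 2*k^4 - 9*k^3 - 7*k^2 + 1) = 2*k^6 + 2*k^4 - 9*k^3 - 5*k^2 - 2*k - 1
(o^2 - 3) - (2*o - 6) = o^2 - 2*o + 3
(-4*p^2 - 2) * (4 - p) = 4*p^3 - 16*p^2 + 2*p - 8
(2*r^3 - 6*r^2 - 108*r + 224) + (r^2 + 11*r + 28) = 2*r^3 - 5*r^2 - 97*r + 252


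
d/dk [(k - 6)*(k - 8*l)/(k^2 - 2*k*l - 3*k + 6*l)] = ((k - 6)*(k - 8*l)*(-2*k + 2*l + 3) + 2*(k - 4*l - 3)*(k^2 - 2*k*l - 3*k + 6*l))/(k^2 - 2*k*l - 3*k + 6*l)^2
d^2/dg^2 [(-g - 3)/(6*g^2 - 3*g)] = 2*(-4*g^3 - 36*g^2 + 18*g - 3)/(3*g^3*(8*g^3 - 12*g^2 + 6*g - 1))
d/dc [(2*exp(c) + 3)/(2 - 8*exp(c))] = 7*exp(c)/(4*exp(c) - 1)^2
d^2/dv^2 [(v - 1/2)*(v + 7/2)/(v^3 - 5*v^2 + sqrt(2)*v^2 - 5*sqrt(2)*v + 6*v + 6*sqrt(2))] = (4*v^6 + 36*v^5 - 294*v^4 + 96*sqrt(2)*v^4 - 408*sqrt(2)*v^3 + 692*v^3 - 837*v^2 + 243*sqrt(2)*v^2 + 408*v + 555*sqrt(2)*v - 222*sqrt(2) + 490)/(2*(v^9 - 15*v^8 + 3*sqrt(2)*v^8 - 45*sqrt(2)*v^7 + 99*v^7 - 395*v^6 + 281*sqrt(2)*v^6 - 945*sqrt(2)*v^5 + 1116*v^5 - 2370*v^4 + 1860*sqrt(2)*v^4 - 2230*sqrt(2)*v^3 + 3564*v^3 - 3240*v^2 + 1764*sqrt(2)*v^2 - 1080*sqrt(2)*v + 1296*v + 432*sqrt(2)))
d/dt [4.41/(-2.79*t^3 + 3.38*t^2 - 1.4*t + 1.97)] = (36.9117*t^2 - 29.8116*t + 6.174)/(2.79*t^3 - 3.38*t^2 + 1.4*t - 1.97)^2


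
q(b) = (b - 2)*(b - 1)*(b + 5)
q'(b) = (b - 2)*(b - 1) + (b - 2)*(b + 5) + (b - 1)*(b + 5) = 3*b^2 + 4*b - 13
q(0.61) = 3.04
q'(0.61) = -9.44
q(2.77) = 10.59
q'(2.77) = 21.10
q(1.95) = -0.33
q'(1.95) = 6.21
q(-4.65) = 13.15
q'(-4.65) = 33.27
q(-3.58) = 36.29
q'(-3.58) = 11.13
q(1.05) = -0.29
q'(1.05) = -5.49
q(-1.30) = 28.08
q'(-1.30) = -13.13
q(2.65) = 8.20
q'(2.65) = 18.67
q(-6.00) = -56.00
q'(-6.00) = 71.00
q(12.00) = 1870.00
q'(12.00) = 467.00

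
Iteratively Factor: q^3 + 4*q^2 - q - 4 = (q + 4)*(q^2 - 1) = (q - 1)*(q + 4)*(q + 1)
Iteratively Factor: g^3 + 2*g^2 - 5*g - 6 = (g + 1)*(g^2 + g - 6) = (g + 1)*(g + 3)*(g - 2)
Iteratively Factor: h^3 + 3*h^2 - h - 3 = (h - 1)*(h^2 + 4*h + 3) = (h - 1)*(h + 3)*(h + 1)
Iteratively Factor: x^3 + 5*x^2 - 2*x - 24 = (x - 2)*(x^2 + 7*x + 12) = (x - 2)*(x + 4)*(x + 3)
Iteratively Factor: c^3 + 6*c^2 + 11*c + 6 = (c + 3)*(c^2 + 3*c + 2) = (c + 1)*(c + 3)*(c + 2)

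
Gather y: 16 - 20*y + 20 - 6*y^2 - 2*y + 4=-6*y^2 - 22*y + 40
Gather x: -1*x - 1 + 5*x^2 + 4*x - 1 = 5*x^2 + 3*x - 2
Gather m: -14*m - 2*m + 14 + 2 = 16 - 16*m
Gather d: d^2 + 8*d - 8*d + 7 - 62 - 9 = d^2 - 64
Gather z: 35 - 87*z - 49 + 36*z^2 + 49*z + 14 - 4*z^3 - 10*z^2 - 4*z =-4*z^3 + 26*z^2 - 42*z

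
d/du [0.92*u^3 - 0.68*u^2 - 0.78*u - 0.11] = 2.76*u^2 - 1.36*u - 0.78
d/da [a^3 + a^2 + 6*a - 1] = 3*a^2 + 2*a + 6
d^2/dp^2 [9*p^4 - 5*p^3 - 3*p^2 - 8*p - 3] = 108*p^2 - 30*p - 6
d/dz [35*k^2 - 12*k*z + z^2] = -12*k + 2*z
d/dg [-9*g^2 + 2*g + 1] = 2 - 18*g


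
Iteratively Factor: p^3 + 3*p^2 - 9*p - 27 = (p - 3)*(p^2 + 6*p + 9) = (p - 3)*(p + 3)*(p + 3)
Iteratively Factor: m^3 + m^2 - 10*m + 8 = (m - 1)*(m^2 + 2*m - 8) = (m - 2)*(m - 1)*(m + 4)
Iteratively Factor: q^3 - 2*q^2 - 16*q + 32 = (q - 4)*(q^2 + 2*q - 8) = (q - 4)*(q - 2)*(q + 4)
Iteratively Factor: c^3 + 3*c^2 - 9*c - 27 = (c + 3)*(c^2 - 9) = (c - 3)*(c + 3)*(c + 3)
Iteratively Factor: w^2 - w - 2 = (w + 1)*(w - 2)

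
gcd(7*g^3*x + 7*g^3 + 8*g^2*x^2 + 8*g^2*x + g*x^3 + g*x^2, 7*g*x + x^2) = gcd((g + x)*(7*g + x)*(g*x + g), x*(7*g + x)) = 7*g + x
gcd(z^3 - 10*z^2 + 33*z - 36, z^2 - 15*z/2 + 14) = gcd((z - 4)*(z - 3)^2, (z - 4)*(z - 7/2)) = z - 4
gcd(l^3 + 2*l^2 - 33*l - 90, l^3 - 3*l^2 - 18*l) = l^2 - 3*l - 18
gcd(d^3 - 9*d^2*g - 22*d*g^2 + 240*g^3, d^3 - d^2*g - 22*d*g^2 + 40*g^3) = d + 5*g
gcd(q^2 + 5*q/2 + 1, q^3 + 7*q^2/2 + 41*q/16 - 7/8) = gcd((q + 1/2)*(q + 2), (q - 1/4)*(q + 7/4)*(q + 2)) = q + 2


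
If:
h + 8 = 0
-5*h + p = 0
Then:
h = -8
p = -40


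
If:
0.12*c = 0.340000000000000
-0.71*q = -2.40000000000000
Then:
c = 2.83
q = 3.38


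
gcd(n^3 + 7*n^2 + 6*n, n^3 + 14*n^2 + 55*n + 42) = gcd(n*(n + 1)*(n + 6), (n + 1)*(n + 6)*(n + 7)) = n^2 + 7*n + 6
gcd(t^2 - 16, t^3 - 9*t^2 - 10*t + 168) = t + 4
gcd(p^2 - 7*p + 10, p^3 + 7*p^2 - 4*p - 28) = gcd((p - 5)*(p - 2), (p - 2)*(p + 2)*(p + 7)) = p - 2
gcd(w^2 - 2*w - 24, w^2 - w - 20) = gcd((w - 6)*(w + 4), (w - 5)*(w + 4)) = w + 4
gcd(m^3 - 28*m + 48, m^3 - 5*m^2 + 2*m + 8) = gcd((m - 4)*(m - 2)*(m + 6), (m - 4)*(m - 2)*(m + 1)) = m^2 - 6*m + 8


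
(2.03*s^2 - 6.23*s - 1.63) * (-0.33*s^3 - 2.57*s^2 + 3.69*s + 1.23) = -0.6699*s^5 - 3.1612*s^4 + 24.0397*s^3 - 16.3027*s^2 - 13.6776*s - 2.0049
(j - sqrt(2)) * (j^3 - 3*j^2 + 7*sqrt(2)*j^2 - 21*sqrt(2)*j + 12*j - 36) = j^4 - 3*j^3 + 6*sqrt(2)*j^3 - 18*sqrt(2)*j^2 - 2*j^2 - 12*sqrt(2)*j + 6*j + 36*sqrt(2)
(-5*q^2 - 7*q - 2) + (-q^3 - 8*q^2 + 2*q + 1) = -q^3 - 13*q^2 - 5*q - 1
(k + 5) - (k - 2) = 7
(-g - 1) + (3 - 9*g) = 2 - 10*g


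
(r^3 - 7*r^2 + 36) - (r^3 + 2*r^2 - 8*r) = -9*r^2 + 8*r + 36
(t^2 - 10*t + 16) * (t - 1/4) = t^3 - 41*t^2/4 + 37*t/2 - 4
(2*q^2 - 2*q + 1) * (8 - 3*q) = -6*q^3 + 22*q^2 - 19*q + 8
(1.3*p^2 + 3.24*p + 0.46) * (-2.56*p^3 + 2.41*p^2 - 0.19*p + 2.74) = -3.328*p^5 - 5.1614*p^4 + 6.3838*p^3 + 4.055*p^2 + 8.7902*p + 1.2604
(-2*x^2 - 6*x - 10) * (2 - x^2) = 2*x^4 + 6*x^3 + 6*x^2 - 12*x - 20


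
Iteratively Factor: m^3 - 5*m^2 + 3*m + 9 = (m - 3)*(m^2 - 2*m - 3) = (m - 3)^2*(m + 1)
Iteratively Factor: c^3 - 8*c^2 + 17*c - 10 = (c - 1)*(c^2 - 7*c + 10) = (c - 5)*(c - 1)*(c - 2)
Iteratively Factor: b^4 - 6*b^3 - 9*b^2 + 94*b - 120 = (b - 2)*(b^3 - 4*b^2 - 17*b + 60) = (b - 3)*(b - 2)*(b^2 - b - 20) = (b - 5)*(b - 3)*(b - 2)*(b + 4)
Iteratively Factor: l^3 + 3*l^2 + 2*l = (l + 2)*(l^2 + l) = (l + 1)*(l + 2)*(l)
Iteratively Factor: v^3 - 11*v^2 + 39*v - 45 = (v - 3)*(v^2 - 8*v + 15) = (v - 3)^2*(v - 5)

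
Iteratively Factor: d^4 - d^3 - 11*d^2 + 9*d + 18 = (d + 3)*(d^3 - 4*d^2 + d + 6) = (d + 1)*(d + 3)*(d^2 - 5*d + 6) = (d - 2)*(d + 1)*(d + 3)*(d - 3)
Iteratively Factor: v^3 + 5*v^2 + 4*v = (v + 4)*(v^2 + v) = (v + 1)*(v + 4)*(v)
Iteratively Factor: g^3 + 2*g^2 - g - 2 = (g - 1)*(g^2 + 3*g + 2) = (g - 1)*(g + 2)*(g + 1)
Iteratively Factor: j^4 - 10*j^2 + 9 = (j + 3)*(j^3 - 3*j^2 - j + 3) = (j + 1)*(j + 3)*(j^2 - 4*j + 3) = (j - 1)*(j + 1)*(j + 3)*(j - 3)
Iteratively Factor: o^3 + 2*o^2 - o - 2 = (o + 2)*(o^2 - 1) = (o - 1)*(o + 2)*(o + 1)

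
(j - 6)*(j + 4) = j^2 - 2*j - 24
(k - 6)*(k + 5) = k^2 - k - 30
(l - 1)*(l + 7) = l^2 + 6*l - 7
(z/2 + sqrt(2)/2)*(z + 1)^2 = z^3/2 + sqrt(2)*z^2/2 + z^2 + z/2 + sqrt(2)*z + sqrt(2)/2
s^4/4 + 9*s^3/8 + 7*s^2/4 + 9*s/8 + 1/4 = (s/4 + 1/4)*(s + 1/2)*(s + 1)*(s + 2)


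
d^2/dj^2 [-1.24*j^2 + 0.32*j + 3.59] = -2.48000000000000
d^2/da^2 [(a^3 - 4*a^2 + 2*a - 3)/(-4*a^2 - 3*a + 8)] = 2*(-121*a^3 + 600*a^2 - 276*a + 331)/(64*a^6 + 144*a^5 - 276*a^4 - 549*a^3 + 552*a^2 + 576*a - 512)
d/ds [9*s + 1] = 9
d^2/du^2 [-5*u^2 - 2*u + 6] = -10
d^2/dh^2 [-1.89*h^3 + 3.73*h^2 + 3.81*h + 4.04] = 7.46 - 11.34*h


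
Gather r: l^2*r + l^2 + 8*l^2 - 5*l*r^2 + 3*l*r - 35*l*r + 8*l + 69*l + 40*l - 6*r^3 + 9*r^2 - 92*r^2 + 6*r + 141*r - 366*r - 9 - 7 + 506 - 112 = 9*l^2 + 117*l - 6*r^3 + r^2*(-5*l - 83) + r*(l^2 - 32*l - 219) + 378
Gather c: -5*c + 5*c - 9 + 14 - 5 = 0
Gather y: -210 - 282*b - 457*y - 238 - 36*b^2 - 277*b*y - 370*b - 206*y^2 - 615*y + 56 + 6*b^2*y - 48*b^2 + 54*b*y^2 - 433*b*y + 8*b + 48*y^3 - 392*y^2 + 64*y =-84*b^2 - 644*b + 48*y^3 + y^2*(54*b - 598) + y*(6*b^2 - 710*b - 1008) - 392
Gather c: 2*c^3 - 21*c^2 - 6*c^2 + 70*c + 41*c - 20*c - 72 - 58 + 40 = 2*c^3 - 27*c^2 + 91*c - 90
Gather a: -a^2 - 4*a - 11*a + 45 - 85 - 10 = -a^2 - 15*a - 50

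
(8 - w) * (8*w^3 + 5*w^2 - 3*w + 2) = -8*w^4 + 59*w^3 + 43*w^2 - 26*w + 16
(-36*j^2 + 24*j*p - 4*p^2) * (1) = -36*j^2 + 24*j*p - 4*p^2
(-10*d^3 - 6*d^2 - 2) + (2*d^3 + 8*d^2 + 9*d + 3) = -8*d^3 + 2*d^2 + 9*d + 1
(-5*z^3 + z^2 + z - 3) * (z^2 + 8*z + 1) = -5*z^5 - 39*z^4 + 4*z^3 + 6*z^2 - 23*z - 3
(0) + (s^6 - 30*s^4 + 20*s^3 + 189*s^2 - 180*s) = s^6 - 30*s^4 + 20*s^3 + 189*s^2 - 180*s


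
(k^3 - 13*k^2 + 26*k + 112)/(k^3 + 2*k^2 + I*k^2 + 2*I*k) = (k^2 - 15*k + 56)/(k*(k + I))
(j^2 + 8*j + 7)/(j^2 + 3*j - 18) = (j^2 + 8*j + 7)/(j^2 + 3*j - 18)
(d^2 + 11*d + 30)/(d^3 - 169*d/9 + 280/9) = 9*(d + 6)/(9*d^2 - 45*d + 56)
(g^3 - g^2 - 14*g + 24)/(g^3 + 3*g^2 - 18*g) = (g^2 + 2*g - 8)/(g*(g + 6))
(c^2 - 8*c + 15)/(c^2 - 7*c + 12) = (c - 5)/(c - 4)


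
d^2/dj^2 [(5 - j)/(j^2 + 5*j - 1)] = 2*(3*j*(j^2 + 5*j - 1) - (j - 5)*(2*j + 5)^2)/(j^2 + 5*j - 1)^3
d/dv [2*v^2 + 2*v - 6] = 4*v + 2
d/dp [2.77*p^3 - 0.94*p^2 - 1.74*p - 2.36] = 8.31*p^2 - 1.88*p - 1.74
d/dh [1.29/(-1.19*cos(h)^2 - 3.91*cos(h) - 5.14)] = -(3.0702*cos(h) + 5.0439)*sin(h)/(1.19*cos(h)^2 + 3.91*cos(h) + 5.14)^2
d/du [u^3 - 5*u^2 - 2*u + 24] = 3*u^2 - 10*u - 2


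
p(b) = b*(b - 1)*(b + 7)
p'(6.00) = 173.00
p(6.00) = 390.00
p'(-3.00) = -16.00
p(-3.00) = 48.00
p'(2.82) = 50.70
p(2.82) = 50.40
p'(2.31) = 36.73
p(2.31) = 28.17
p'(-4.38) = -2.01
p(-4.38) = 61.74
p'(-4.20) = -4.48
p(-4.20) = 61.15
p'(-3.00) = -16.00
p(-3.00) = 48.00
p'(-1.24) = -17.27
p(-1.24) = 16.00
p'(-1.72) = -18.76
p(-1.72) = 24.70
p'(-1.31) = -17.57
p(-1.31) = 17.22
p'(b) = b*(b - 1) + b*(b + 7) + (b - 1)*(b + 7) = 3*b^2 + 12*b - 7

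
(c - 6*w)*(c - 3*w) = c^2 - 9*c*w + 18*w^2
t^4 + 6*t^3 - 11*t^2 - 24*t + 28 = (t - 2)*(t - 1)*(t + 2)*(t + 7)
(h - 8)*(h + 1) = h^2 - 7*h - 8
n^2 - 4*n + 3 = (n - 3)*(n - 1)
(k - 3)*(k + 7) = k^2 + 4*k - 21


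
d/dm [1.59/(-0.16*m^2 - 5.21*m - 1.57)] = (0.5088*m + 8.2839)/(0.16*m^2 + 5.21*m + 1.57)^2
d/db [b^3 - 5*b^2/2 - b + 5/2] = 3*b^2 - 5*b - 1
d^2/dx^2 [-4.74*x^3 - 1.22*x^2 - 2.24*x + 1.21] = -28.44*x - 2.44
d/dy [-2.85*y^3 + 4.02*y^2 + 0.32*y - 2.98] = -8.55*y^2 + 8.04*y + 0.32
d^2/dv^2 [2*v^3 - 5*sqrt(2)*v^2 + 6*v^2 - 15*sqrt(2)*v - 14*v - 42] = 12*v - 10*sqrt(2) + 12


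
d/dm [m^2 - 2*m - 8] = 2*m - 2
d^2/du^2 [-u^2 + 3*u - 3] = -2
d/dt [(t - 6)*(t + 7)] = 2*t + 1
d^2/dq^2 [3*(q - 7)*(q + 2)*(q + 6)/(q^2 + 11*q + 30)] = 216/(q^3 + 15*q^2 + 75*q + 125)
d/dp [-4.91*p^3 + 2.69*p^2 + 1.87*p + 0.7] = -14.73*p^2 + 5.38*p + 1.87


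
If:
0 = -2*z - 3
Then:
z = -3/2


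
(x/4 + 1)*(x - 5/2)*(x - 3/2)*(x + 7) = x^4/4 + 7*x^3/4 - 49*x^2/16 - 283*x/16 + 105/4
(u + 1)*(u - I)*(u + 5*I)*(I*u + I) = I*u^4 - 4*u^3 + 2*I*u^3 - 8*u^2 + 6*I*u^2 - 4*u + 10*I*u + 5*I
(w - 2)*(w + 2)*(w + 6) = w^3 + 6*w^2 - 4*w - 24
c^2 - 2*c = c*(c - 2)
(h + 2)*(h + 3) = h^2 + 5*h + 6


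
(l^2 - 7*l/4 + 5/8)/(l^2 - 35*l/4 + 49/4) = (8*l^2 - 14*l + 5)/(2*(4*l^2 - 35*l + 49))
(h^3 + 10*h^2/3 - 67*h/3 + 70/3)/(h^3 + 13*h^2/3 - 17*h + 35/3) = (h - 2)/(h - 1)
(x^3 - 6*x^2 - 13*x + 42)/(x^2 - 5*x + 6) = (x^2 - 4*x - 21)/(x - 3)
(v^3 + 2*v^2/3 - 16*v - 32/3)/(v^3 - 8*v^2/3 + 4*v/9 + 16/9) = 3*(v^2 - 16)/(3*v^2 - 10*v + 8)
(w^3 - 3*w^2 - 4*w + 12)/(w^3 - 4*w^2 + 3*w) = (w^2 - 4)/(w*(w - 1))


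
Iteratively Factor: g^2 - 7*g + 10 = (g - 2)*(g - 5)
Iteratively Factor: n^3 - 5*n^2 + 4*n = (n - 1)*(n^2 - 4*n) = (n - 4)*(n - 1)*(n)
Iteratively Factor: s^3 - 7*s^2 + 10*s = (s - 2)*(s^2 - 5*s) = s*(s - 2)*(s - 5)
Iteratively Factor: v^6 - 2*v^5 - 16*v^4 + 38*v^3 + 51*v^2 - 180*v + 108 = (v - 2)*(v^5 - 16*v^3 + 6*v^2 + 63*v - 54) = (v - 2)^2*(v^4 + 2*v^3 - 12*v^2 - 18*v + 27) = (v - 2)^2*(v - 1)*(v^3 + 3*v^2 - 9*v - 27) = (v - 2)^2*(v - 1)*(v + 3)*(v^2 - 9) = (v - 2)^2*(v - 1)*(v + 3)^2*(v - 3)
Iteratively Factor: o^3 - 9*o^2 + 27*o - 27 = (o - 3)*(o^2 - 6*o + 9) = (o - 3)^2*(o - 3)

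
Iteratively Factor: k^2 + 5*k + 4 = (k + 1)*(k + 4)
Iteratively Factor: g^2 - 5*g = (g)*(g - 5)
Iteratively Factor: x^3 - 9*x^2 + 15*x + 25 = (x - 5)*(x^2 - 4*x - 5) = (x - 5)*(x + 1)*(x - 5)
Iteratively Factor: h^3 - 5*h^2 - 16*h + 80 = (h + 4)*(h^2 - 9*h + 20) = (h - 5)*(h + 4)*(h - 4)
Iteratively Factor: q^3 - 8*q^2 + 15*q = (q - 5)*(q^2 - 3*q) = q*(q - 5)*(q - 3)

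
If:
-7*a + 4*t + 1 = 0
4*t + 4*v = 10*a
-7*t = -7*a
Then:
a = 1/3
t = 1/3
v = 1/2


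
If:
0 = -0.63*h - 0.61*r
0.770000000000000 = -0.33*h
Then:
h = -2.33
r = 2.41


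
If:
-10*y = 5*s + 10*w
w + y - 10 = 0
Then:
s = -20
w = 10 - y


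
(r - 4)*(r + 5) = r^2 + r - 20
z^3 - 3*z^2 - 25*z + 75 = (z - 5)*(z - 3)*(z + 5)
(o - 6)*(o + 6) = o^2 - 36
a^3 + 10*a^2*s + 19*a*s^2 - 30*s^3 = (a - s)*(a + 5*s)*(a + 6*s)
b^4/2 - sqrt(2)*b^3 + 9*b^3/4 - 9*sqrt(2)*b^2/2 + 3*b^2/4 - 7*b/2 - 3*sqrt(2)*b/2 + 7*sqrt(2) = (b/2 + 1)*(b - 1)*(b + 7/2)*(b - 2*sqrt(2))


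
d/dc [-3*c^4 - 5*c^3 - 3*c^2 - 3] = 3*c*(-4*c^2 - 5*c - 2)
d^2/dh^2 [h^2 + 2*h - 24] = 2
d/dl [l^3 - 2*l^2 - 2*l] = 3*l^2 - 4*l - 2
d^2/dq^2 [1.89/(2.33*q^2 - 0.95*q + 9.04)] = (-20.521242*q^2 + 8.36703*q + 1.89*(4.66*q - 0.95)*(9.32*q - 1.9) - 79.618896)/(2.33*q^2 - 0.95*q + 9.04)^3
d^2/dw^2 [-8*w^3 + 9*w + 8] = -48*w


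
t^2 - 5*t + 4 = (t - 4)*(t - 1)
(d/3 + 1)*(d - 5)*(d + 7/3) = d^3/3 + d^2/9 - 59*d/9 - 35/3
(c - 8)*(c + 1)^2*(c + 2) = c^4 - 4*c^3 - 27*c^2 - 38*c - 16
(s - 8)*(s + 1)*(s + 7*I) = s^3 - 7*s^2 + 7*I*s^2 - 8*s - 49*I*s - 56*I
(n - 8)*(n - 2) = n^2 - 10*n + 16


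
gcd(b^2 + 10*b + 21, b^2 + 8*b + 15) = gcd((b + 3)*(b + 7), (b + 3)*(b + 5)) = b + 3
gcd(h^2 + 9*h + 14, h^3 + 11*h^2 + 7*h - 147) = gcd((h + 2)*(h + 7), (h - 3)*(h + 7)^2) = h + 7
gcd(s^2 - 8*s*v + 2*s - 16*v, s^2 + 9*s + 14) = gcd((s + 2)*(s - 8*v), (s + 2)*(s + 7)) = s + 2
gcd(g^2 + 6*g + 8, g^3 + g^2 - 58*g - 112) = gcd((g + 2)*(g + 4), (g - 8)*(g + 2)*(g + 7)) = g + 2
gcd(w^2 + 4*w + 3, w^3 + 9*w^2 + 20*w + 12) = w + 1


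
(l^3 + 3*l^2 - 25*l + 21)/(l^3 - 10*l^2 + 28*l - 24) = (l^3 + 3*l^2 - 25*l + 21)/(l^3 - 10*l^2 + 28*l - 24)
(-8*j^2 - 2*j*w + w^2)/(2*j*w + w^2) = (-4*j + w)/w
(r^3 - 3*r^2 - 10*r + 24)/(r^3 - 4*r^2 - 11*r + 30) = (r - 4)/(r - 5)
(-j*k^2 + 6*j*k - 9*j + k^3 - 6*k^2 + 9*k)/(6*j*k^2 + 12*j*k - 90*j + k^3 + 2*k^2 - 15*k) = (-j*k + 3*j + k^2 - 3*k)/(6*j*k + 30*j + k^2 + 5*k)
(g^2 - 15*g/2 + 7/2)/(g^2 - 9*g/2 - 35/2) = (2*g - 1)/(2*g + 5)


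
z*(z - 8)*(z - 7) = z^3 - 15*z^2 + 56*z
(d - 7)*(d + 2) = d^2 - 5*d - 14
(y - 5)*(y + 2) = y^2 - 3*y - 10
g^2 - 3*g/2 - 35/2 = (g - 5)*(g + 7/2)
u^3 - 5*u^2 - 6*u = u*(u - 6)*(u + 1)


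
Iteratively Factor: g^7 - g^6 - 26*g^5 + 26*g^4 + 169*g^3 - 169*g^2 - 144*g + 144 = (g - 4)*(g^6 + 3*g^5 - 14*g^4 - 30*g^3 + 49*g^2 + 27*g - 36) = (g - 4)*(g - 1)*(g^5 + 4*g^4 - 10*g^3 - 40*g^2 + 9*g + 36) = (g - 4)*(g - 1)*(g + 3)*(g^4 + g^3 - 13*g^2 - g + 12) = (g - 4)*(g - 1)*(g + 1)*(g + 3)*(g^3 - 13*g + 12) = (g - 4)*(g - 3)*(g - 1)*(g + 1)*(g + 3)*(g^2 + 3*g - 4) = (g - 4)*(g - 3)*(g - 1)*(g + 1)*(g + 3)*(g + 4)*(g - 1)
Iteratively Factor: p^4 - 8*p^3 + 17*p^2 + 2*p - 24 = (p - 3)*(p^3 - 5*p^2 + 2*p + 8) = (p - 4)*(p - 3)*(p^2 - p - 2) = (p - 4)*(p - 3)*(p + 1)*(p - 2)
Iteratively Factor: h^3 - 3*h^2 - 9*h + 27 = (h - 3)*(h^2 - 9) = (h - 3)^2*(h + 3)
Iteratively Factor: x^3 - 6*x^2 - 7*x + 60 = (x + 3)*(x^2 - 9*x + 20) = (x - 4)*(x + 3)*(x - 5)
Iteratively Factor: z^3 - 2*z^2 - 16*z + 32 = (z - 4)*(z^2 + 2*z - 8) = (z - 4)*(z + 4)*(z - 2)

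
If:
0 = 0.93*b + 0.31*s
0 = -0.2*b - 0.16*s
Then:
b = 0.00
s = 0.00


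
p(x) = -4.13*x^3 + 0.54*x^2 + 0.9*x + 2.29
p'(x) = -12.39*x^2 + 1.08*x + 0.9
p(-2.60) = 76.19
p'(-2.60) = -85.66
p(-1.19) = 8.94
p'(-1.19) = -17.93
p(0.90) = 0.53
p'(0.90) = -8.16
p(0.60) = 2.13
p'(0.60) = -2.91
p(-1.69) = 22.25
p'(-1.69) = -36.31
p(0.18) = 2.45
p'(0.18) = 0.69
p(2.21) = -37.66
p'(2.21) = -57.23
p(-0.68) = 3.23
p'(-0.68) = -5.56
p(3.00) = -101.66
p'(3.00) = -107.37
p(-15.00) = 14049.04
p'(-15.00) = -2803.05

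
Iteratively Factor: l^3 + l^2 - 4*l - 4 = (l + 1)*(l^2 - 4) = (l - 2)*(l + 1)*(l + 2)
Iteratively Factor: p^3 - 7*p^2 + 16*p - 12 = (p - 2)*(p^2 - 5*p + 6) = (p - 3)*(p - 2)*(p - 2)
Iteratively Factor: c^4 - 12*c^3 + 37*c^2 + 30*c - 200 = (c - 4)*(c^3 - 8*c^2 + 5*c + 50) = (c - 4)*(c + 2)*(c^2 - 10*c + 25) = (c - 5)*(c - 4)*(c + 2)*(c - 5)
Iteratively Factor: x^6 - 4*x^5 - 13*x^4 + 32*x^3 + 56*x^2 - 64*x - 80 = (x - 5)*(x^5 + x^4 - 8*x^3 - 8*x^2 + 16*x + 16) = (x - 5)*(x - 2)*(x^4 + 3*x^3 - 2*x^2 - 12*x - 8) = (x - 5)*(x - 2)*(x + 2)*(x^3 + x^2 - 4*x - 4) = (x - 5)*(x - 2)*(x + 2)^2*(x^2 - x - 2) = (x - 5)*(x - 2)*(x + 1)*(x + 2)^2*(x - 2)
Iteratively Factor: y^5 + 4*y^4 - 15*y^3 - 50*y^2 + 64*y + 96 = (y - 3)*(y^4 + 7*y^3 + 6*y^2 - 32*y - 32) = (y - 3)*(y + 4)*(y^3 + 3*y^2 - 6*y - 8) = (y - 3)*(y - 2)*(y + 4)*(y^2 + 5*y + 4) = (y - 3)*(y - 2)*(y + 4)^2*(y + 1)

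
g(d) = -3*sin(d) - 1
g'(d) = -3*cos(d)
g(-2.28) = 1.28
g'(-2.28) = 1.95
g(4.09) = 1.44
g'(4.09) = 1.75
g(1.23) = -3.83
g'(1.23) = -1.00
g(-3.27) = -1.38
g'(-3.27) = 2.98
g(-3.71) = -2.61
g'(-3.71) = 2.53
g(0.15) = -1.45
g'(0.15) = -2.97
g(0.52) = -2.49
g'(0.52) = -2.60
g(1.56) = -4.00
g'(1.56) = -0.03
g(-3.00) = -0.58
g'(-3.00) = 2.97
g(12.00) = 0.61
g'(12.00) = -2.53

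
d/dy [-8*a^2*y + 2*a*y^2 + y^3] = -8*a^2 + 4*a*y + 3*y^2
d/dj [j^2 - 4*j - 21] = 2*j - 4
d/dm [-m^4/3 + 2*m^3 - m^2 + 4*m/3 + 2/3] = -4*m^3/3 + 6*m^2 - 2*m + 4/3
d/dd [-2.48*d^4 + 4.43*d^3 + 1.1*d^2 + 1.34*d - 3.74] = -9.92*d^3 + 13.29*d^2 + 2.2*d + 1.34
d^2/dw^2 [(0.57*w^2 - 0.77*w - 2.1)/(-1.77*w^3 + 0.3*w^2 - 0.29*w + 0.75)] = (-3.571506*w^6 + 14.473998*w^5 + 78.251346*w^4 - 29.186112*w^3 + 20.63718*w^2 + 14.5908*w - 0.89808)/(5.545233*w^9 - 2.81961*w^8 + 3.203523*w^7 - 7.999965*w^6 + 2.914371*w^5 - 2.58804*w^4 + 3.402764*w^3 - 0.695475*w^2 + 0.489375*w - 0.421875)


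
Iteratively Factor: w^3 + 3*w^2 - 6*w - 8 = (w - 2)*(w^2 + 5*w + 4) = (w - 2)*(w + 4)*(w + 1)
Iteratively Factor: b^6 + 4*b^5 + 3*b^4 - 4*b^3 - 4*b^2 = (b + 1)*(b^5 + 3*b^4 - 4*b^2) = b*(b + 1)*(b^4 + 3*b^3 - 4*b) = b*(b + 1)*(b + 2)*(b^3 + b^2 - 2*b) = b*(b - 1)*(b + 1)*(b + 2)*(b^2 + 2*b) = b*(b - 1)*(b + 1)*(b + 2)^2*(b)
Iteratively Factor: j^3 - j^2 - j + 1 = (j + 1)*(j^2 - 2*j + 1) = (j - 1)*(j + 1)*(j - 1)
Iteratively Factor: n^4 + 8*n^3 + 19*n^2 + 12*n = (n + 3)*(n^3 + 5*n^2 + 4*n) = n*(n + 3)*(n^2 + 5*n + 4) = n*(n + 1)*(n + 3)*(n + 4)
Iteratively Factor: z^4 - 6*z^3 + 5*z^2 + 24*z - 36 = (z - 2)*(z^3 - 4*z^2 - 3*z + 18) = (z - 2)*(z + 2)*(z^2 - 6*z + 9) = (z - 3)*(z - 2)*(z + 2)*(z - 3)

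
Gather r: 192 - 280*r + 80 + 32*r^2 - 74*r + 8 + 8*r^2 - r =40*r^2 - 355*r + 280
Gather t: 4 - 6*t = 4 - 6*t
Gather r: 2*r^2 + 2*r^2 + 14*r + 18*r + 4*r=4*r^2 + 36*r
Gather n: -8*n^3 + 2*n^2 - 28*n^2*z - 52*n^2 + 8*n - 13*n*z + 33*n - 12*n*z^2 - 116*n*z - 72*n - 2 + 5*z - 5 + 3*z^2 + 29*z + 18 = -8*n^3 + n^2*(-28*z - 50) + n*(-12*z^2 - 129*z - 31) + 3*z^2 + 34*z + 11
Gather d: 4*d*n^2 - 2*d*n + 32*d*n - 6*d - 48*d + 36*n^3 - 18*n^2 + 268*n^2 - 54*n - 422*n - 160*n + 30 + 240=d*(4*n^2 + 30*n - 54) + 36*n^3 + 250*n^2 - 636*n + 270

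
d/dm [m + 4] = 1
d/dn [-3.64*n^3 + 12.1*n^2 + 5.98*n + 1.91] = -10.92*n^2 + 24.2*n + 5.98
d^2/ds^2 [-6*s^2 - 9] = -12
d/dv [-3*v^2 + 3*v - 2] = 3 - 6*v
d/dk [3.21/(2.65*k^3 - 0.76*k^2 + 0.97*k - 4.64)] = (-25.5195*k^2 + 4.8792*k - 3.1137)/(2.65*k^3 - 0.76*k^2 + 0.97*k - 4.64)^2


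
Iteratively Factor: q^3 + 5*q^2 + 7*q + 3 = (q + 1)*(q^2 + 4*q + 3) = (q + 1)^2*(q + 3)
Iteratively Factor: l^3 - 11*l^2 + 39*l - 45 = (l - 3)*(l^2 - 8*l + 15) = (l - 3)^2*(l - 5)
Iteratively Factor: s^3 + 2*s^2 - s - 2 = (s + 2)*(s^2 - 1) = (s + 1)*(s + 2)*(s - 1)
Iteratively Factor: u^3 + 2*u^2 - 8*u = (u + 4)*(u^2 - 2*u) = u*(u + 4)*(u - 2)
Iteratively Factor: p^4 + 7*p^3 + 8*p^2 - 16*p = (p + 4)*(p^3 + 3*p^2 - 4*p) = (p - 1)*(p + 4)*(p^2 + 4*p) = (p - 1)*(p + 4)^2*(p)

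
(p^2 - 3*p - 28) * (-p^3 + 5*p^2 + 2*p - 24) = -p^5 + 8*p^4 + 15*p^3 - 170*p^2 + 16*p + 672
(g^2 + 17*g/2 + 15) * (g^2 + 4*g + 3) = g^4 + 25*g^3/2 + 52*g^2 + 171*g/2 + 45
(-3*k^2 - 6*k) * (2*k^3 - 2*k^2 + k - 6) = -6*k^5 - 6*k^4 + 9*k^3 + 12*k^2 + 36*k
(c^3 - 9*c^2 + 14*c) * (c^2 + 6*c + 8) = c^5 - 3*c^4 - 32*c^3 + 12*c^2 + 112*c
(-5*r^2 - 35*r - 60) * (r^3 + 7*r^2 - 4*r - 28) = -5*r^5 - 70*r^4 - 285*r^3 - 140*r^2 + 1220*r + 1680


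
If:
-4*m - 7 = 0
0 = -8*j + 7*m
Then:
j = -49/32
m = -7/4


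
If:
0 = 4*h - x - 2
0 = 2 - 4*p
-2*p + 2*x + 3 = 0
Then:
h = 1/4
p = 1/2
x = -1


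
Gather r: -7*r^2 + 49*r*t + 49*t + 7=-7*r^2 + 49*r*t + 49*t + 7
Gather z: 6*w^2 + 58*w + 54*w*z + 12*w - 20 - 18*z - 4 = 6*w^2 + 70*w + z*(54*w - 18) - 24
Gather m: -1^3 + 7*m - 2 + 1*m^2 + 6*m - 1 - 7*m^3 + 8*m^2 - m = -7*m^3 + 9*m^2 + 12*m - 4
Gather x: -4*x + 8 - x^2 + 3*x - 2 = -x^2 - x + 6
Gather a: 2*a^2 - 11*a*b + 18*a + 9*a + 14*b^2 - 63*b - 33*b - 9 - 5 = 2*a^2 + a*(27 - 11*b) + 14*b^2 - 96*b - 14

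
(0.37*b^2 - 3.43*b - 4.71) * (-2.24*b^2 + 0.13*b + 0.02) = -0.8288*b^4 + 7.7313*b^3 + 10.1119*b^2 - 0.6809*b - 0.0942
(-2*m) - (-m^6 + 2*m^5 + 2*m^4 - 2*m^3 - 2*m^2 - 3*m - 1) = m^6 - 2*m^5 - 2*m^4 + 2*m^3 + 2*m^2 + m + 1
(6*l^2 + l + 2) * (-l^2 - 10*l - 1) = -6*l^4 - 61*l^3 - 18*l^2 - 21*l - 2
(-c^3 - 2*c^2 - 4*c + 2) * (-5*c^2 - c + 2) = 5*c^5 + 11*c^4 + 20*c^3 - 10*c^2 - 10*c + 4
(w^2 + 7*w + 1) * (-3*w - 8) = -3*w^3 - 29*w^2 - 59*w - 8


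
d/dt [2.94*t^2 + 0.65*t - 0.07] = 5.88*t + 0.65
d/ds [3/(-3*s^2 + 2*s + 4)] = 6*(3*s - 1)/(-3*s^2 + 2*s + 4)^2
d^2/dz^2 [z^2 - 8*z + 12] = 2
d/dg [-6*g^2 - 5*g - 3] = -12*g - 5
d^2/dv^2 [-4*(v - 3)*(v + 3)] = -8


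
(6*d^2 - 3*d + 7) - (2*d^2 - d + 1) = 4*d^2 - 2*d + 6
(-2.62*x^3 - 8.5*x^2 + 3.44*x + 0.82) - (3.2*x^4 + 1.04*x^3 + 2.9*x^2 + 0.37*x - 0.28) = -3.2*x^4 - 3.66*x^3 - 11.4*x^2 + 3.07*x + 1.1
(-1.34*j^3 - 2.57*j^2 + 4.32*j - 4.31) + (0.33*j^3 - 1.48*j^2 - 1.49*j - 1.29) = -1.01*j^3 - 4.05*j^2 + 2.83*j - 5.6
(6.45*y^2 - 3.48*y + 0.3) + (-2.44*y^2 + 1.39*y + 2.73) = 4.01*y^2 - 2.09*y + 3.03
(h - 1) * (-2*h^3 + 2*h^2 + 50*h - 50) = -2*h^4 + 4*h^3 + 48*h^2 - 100*h + 50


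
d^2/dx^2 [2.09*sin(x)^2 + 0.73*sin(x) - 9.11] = -0.73*sin(x) + 4.18*cos(2*x)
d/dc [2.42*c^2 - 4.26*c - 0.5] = 4.84*c - 4.26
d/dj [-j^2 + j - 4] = 1 - 2*j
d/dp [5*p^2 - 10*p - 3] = 10*p - 10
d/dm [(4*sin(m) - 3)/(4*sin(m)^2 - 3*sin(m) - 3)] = (-16*sin(m)^2 + 24*sin(m) - 21)*cos(m)/(4*sin(m)^2 - 3*sin(m) - 3)^2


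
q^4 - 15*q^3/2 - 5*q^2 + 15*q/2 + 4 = (q - 8)*(q - 1)*(q + 1/2)*(q + 1)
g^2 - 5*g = g*(g - 5)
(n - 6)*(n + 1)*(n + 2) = n^3 - 3*n^2 - 16*n - 12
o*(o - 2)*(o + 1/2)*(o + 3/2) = o^4 - 13*o^2/4 - 3*o/2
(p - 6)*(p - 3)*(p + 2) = p^3 - 7*p^2 + 36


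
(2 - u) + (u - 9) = -7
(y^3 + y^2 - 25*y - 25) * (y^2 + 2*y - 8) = y^5 + 3*y^4 - 31*y^3 - 83*y^2 + 150*y + 200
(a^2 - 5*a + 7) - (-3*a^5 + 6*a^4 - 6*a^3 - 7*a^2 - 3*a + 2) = 3*a^5 - 6*a^4 + 6*a^3 + 8*a^2 - 2*a + 5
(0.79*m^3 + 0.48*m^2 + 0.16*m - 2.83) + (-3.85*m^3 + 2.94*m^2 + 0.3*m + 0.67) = -3.06*m^3 + 3.42*m^2 + 0.46*m - 2.16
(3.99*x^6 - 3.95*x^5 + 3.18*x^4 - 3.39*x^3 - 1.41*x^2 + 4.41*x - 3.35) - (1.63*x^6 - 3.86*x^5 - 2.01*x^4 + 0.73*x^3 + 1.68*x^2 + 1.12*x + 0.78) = 2.36*x^6 - 0.0900000000000003*x^5 + 5.19*x^4 - 4.12*x^3 - 3.09*x^2 + 3.29*x - 4.13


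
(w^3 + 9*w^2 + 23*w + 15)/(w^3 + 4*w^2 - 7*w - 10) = (w + 3)/(w - 2)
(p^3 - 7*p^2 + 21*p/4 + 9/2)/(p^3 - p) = (4*p^3 - 28*p^2 + 21*p + 18)/(4*p*(p^2 - 1))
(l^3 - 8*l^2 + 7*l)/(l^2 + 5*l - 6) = l*(l - 7)/(l + 6)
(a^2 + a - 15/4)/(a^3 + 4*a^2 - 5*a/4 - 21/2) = (2*a + 5)/(2*a^2 + 11*a + 14)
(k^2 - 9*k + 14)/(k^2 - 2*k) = (k - 7)/k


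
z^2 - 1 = (z - 1)*(z + 1)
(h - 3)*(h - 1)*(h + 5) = h^3 + h^2 - 17*h + 15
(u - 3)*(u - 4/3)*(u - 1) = u^3 - 16*u^2/3 + 25*u/3 - 4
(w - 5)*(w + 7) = w^2 + 2*w - 35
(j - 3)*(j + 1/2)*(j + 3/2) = j^3 - j^2 - 21*j/4 - 9/4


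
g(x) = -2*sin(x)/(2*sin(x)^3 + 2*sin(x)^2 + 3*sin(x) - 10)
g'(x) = -2*(-6*sin(x)^2*cos(x) - 4*sin(x)*cos(x) - 3*cos(x))*sin(x)/(2*sin(x)^3 + 2*sin(x)^2 + 3*sin(x) - 10)^2 - 2*cos(x)/(2*sin(x)^3 + 2*sin(x)^2 + 3*sin(x) - 10) = 4*(2*sin(x)^3 + sin(x)^2 + 5)*cos(x)/(2*sin(x)^3 + 2*sin(x)^2 + 3*sin(x) - 10)^2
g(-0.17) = -0.03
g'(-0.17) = 0.18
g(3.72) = -0.10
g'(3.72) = -0.13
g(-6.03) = 0.06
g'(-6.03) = 0.24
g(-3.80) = 0.18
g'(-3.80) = -0.38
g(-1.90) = -0.15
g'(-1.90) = -0.03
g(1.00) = 0.35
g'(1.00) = 0.63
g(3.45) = -0.06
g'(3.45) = -0.17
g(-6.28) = 0.00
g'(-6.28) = 0.20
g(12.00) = -0.09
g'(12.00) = 0.13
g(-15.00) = -0.11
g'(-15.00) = -0.11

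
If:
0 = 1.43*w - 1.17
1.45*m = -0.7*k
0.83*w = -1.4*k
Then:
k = -0.49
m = 0.23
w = 0.82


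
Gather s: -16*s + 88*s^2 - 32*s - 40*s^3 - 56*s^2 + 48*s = -40*s^3 + 32*s^2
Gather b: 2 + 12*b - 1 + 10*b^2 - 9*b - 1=10*b^2 + 3*b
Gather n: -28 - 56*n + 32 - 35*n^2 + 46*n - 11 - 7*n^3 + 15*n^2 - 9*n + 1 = -7*n^3 - 20*n^2 - 19*n - 6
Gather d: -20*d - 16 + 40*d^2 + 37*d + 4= 40*d^2 + 17*d - 12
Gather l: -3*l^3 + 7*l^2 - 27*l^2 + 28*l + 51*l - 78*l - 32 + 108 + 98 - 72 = -3*l^3 - 20*l^2 + l + 102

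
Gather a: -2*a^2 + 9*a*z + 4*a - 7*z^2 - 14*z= -2*a^2 + a*(9*z + 4) - 7*z^2 - 14*z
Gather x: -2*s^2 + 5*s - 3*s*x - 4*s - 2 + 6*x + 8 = -2*s^2 + s + x*(6 - 3*s) + 6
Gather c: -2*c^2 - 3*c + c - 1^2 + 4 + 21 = -2*c^2 - 2*c + 24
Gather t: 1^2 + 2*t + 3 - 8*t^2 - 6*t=-8*t^2 - 4*t + 4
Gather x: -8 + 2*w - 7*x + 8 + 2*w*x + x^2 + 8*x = 2*w + x^2 + x*(2*w + 1)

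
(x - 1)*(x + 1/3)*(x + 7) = x^3 + 19*x^2/3 - 5*x - 7/3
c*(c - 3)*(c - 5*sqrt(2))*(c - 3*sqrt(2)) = c^4 - 8*sqrt(2)*c^3 - 3*c^3 + 30*c^2 + 24*sqrt(2)*c^2 - 90*c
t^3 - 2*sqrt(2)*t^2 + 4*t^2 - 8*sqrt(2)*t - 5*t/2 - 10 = (t + 4)*(t - 5*sqrt(2)/2)*(t + sqrt(2)/2)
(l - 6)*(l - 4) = l^2 - 10*l + 24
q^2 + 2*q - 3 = (q - 1)*(q + 3)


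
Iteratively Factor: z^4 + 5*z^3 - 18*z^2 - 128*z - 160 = (z + 4)*(z^3 + z^2 - 22*z - 40) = (z - 5)*(z + 4)*(z^2 + 6*z + 8) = (z - 5)*(z + 4)^2*(z + 2)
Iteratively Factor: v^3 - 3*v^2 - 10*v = (v + 2)*(v^2 - 5*v) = v*(v + 2)*(v - 5)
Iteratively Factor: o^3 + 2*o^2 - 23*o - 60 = (o + 4)*(o^2 - 2*o - 15) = (o - 5)*(o + 4)*(o + 3)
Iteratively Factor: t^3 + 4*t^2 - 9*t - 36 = (t + 3)*(t^2 + t - 12) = (t - 3)*(t + 3)*(t + 4)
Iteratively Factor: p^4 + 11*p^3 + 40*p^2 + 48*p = (p + 4)*(p^3 + 7*p^2 + 12*p) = p*(p + 4)*(p^2 + 7*p + 12) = p*(p + 3)*(p + 4)*(p + 4)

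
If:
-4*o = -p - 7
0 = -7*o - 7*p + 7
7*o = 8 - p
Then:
No Solution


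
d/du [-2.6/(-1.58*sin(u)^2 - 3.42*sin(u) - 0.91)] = -(8.216*sin(u) + 8.892)*cos(u)/(1.58*sin(u)^2 + 3.42*sin(u) + 0.91)^2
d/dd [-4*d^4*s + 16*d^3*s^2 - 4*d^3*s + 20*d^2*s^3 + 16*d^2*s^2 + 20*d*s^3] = 4*s*(-4*d^3 + 12*d^2*s - 3*d^2 + 10*d*s^2 + 8*d*s + 5*s^2)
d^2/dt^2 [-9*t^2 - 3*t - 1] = -18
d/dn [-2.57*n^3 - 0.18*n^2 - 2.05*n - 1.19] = -7.71*n^2 - 0.36*n - 2.05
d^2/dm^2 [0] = 0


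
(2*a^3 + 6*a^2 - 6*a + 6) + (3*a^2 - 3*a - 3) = 2*a^3 + 9*a^2 - 9*a + 3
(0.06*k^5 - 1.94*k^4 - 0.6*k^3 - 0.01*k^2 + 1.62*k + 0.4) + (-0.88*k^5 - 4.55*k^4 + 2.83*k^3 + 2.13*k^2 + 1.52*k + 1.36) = -0.82*k^5 - 6.49*k^4 + 2.23*k^3 + 2.12*k^2 + 3.14*k + 1.76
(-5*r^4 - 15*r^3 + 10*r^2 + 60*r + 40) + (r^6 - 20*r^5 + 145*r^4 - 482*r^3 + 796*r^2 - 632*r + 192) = r^6 - 20*r^5 + 140*r^4 - 497*r^3 + 806*r^2 - 572*r + 232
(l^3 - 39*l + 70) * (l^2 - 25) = l^5 - 64*l^3 + 70*l^2 + 975*l - 1750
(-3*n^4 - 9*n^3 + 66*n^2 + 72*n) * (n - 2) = -3*n^5 - 3*n^4 + 84*n^3 - 60*n^2 - 144*n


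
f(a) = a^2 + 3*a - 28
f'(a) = 2*a + 3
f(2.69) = -12.69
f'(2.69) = 8.38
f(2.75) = -12.19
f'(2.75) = 8.50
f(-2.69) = -28.83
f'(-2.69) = -2.38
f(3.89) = -1.20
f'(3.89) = 10.78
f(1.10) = -23.49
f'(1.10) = 5.20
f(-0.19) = -28.53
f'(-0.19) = 2.62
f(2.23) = -16.34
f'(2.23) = 7.46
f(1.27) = -22.58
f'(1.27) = 5.54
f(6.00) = 26.00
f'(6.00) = 15.00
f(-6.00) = -10.00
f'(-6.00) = -9.00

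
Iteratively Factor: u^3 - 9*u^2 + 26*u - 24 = (u - 3)*(u^2 - 6*u + 8) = (u - 4)*(u - 3)*(u - 2)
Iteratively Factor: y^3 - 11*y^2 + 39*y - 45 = (y - 5)*(y^2 - 6*y + 9) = (y - 5)*(y - 3)*(y - 3)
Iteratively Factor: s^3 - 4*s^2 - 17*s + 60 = (s - 3)*(s^2 - s - 20) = (s - 5)*(s - 3)*(s + 4)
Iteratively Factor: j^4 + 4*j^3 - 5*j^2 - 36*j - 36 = (j + 2)*(j^3 + 2*j^2 - 9*j - 18) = (j + 2)*(j + 3)*(j^2 - j - 6) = (j + 2)^2*(j + 3)*(j - 3)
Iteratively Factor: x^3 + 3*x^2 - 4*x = (x - 1)*(x^2 + 4*x) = x*(x - 1)*(x + 4)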